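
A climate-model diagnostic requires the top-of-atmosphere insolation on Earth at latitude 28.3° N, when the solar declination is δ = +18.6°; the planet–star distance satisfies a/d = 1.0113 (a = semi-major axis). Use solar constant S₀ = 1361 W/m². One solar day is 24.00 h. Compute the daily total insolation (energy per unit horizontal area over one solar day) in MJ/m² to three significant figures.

41.6 MJ/m²

cos H₀ = −tan(+28.3°) tan(+18.600°) = -0.1812, H₀ = 1.7530 rad.
Bracket: H₀ sin φ sin δ + cos φ cos δ sin H₀ = 1.7530×0.47409×0.31896 + 0.88048×0.94777×0.98345 = 0.265081 + 0.820682 = 1.085763.
Inverse-square distance factor (a/d)² = 1.0113² = 1.022728.
Q̄ = (S₀/π) × 1.022728 × [bracket] = (1361/π) × 1.022728 × 1.085763 = 481.06 W/m².
Daily total = Q̄ × 24.00 h × 3600 s/h = 481.06 × 24.00 × 3600 / 10⁶ = 41.56 MJ/m².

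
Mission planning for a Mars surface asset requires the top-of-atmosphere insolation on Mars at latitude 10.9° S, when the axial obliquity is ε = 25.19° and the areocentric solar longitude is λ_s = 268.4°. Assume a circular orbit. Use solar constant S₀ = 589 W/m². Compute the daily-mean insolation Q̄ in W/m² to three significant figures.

sin δ = sin 25.19° × sin 268.4° = -0.42546, so δ = -25.179°.
cos H₀ = −tan(-10.9°) tan(-25.179°) = -0.0905, H₀ = 1.6615 rad.
Bracket: H₀ sin φ sin δ + cos φ cos δ sin H₀ = 1.6615×-0.18910×-0.42546 + 0.98196×0.90498×0.99589 = 0.133675 + 0.885002 = 1.018677.
Q̄ = (S₀/π) × [bracket] = (589/π) × 1.018677 = 191.0 W/m².

Q̄ ≈ 191 W/m²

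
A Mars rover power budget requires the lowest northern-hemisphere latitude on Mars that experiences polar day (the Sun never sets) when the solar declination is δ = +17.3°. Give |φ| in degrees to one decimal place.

Polar day requires cos H₀ = −tan φ tan δ ≤ −1, i.e. tan φ tan δ ≥ 1.
The boundary is |tan φ| · |tan δ| = 1, so |φ| = 90° − |δ| = 90° − 17.3° = 72.7° in the northern hemisphere.

|φ| = 72.7°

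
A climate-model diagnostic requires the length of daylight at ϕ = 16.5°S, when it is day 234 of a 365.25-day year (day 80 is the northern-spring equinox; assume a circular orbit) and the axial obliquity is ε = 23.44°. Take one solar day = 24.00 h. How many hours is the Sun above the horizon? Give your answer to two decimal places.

Solar longitude: L_s = 360° × (234 − 80)/365.25 = 151.786°.
sin δ = sin 23.44° × sin 151.786° = 0.18806, so δ = +10.839°.
cos h₀ = −tan ϕ · tan δ = −tan(-16.5°) × tan(+10.839°) = 0.0567, so h₀ = 1.5140 rad = 86.75°.
Daylight = 2h₀/(2π) × 24.00 h = (1.5140/π) × 24.00 = 11.57 h.

11.57 h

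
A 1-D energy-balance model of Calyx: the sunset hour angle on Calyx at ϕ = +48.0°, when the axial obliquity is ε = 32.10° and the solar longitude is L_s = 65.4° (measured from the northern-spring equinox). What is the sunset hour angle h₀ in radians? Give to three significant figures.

Solar declination: sin δ = sin ε · sin L_s = sin 32.10° × sin 65.4° = 0.48317, so δ = +28.892°.
cos h₀ = −tan ϕ · tan δ = −tan(+48.0°) × tan(+28.892°) = -0.6129, so h₀ = 2.2305 rad = 127.80°.

h₀ = 2.23 rad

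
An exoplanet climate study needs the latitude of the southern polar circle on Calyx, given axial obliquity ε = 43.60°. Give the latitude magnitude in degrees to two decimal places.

46.40°

The polar circle is the lowest latitude that experiences at least one full rotation of continuous darkness at the northern-summer solstice; it lies at |ϕ| = 90° − ε = 90° − 43.60° = 46.40°.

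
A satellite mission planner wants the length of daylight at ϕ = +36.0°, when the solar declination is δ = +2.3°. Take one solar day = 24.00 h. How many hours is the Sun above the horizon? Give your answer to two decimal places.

cos h₀ = −tan ϕ · tan δ = −tan(+36.0°) × tan(+2.300°) = -0.0292, so h₀ = 1.6000 rad = 91.67°.
Daylight = 2h₀/(2π) × 24.00 h = (1.6000/π) × 24.00 = 12.22 h.

12.22 h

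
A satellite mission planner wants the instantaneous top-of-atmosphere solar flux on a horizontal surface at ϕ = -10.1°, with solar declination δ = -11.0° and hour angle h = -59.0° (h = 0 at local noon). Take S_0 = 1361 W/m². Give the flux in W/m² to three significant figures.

cos θ_z = sin ϕ sin δ + cos ϕ cos δ cos h = 0.033462 + 0.497741 = 0.531203.
Flux = S_0 · cos θ_z = 1361 × 0.531203 = 723.0 W/m².

723 W/m²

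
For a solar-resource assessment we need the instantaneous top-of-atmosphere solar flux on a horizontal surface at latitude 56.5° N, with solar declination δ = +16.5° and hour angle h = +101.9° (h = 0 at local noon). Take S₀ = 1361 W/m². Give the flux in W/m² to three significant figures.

cos θ_z = sin φ sin δ + cos φ cos δ cos h = 0.236836 + -0.109125 = 0.127711.
Flux = S₀ · cos θ_z = 1361 × 0.127711 = 173.8 W/m².

174 W/m²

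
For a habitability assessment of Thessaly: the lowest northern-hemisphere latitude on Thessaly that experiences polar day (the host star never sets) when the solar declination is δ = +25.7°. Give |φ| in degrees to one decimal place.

|φ| = 64.3°

Polar day requires cos H₀ = −tan φ tan δ ≤ −1, i.e. tan φ tan δ ≥ 1.
The boundary is |tan φ| · |tan δ| = 1, so |φ| = 90° − |δ| = 90° − 25.7° = 64.3° in the northern hemisphere.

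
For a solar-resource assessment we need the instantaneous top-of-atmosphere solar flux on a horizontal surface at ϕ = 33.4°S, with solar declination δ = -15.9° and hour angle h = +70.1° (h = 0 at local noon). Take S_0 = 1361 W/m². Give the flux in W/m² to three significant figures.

cos θ_z = sin ϕ sin δ + cos ϕ cos δ cos h = 0.150809 + 0.273293 = 0.424102.
Flux = S_0 · cos θ_z = 1361 × 0.424102 = 577.2 W/m².

577 W/m²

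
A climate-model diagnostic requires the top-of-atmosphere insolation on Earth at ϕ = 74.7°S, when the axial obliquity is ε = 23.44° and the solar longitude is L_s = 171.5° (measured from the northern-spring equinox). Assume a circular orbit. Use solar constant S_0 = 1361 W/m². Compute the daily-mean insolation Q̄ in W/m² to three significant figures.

Q̄ ≈ 78.2 W/m²

Solar declination: sin δ = sin ε · sin L_s = sin 23.44° × sin 171.5° = 0.05880, so δ = +3.371°.
cos h₀ = −tan(-74.7°) tan(+3.371°) = 0.2153, h₀ = 1.3538 rad.
Bracket: h₀ sin ϕ sin δ + cos ϕ cos δ sin h₀ = 1.3538×-0.96456×0.05880 + 0.26387×0.99827×0.97655 = -0.076782 + 0.257236 = 0.180454.
Q̄ = (S_0/π) × [bracket] = (1361/π) × 0.180454 = 78.18 W/m².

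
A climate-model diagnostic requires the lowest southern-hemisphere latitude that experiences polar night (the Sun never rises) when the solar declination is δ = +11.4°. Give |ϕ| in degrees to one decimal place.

Polar night requires cos h₀ = −tan ϕ tan δ ≥ 1, i.e. tan ϕ tan δ ≤ −1.
The boundary is |tan ϕ| · |tan δ| = 1, so |ϕ| = 90° − |δ| = 90° − 11.4° = 78.6° in the southern hemisphere.

|ϕ| = 78.6°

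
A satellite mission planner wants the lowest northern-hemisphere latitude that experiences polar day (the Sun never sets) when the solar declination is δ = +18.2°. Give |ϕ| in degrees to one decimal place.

Polar day requires cos h₀ = −tan ϕ tan δ ≤ −1, i.e. tan ϕ tan δ ≥ 1.
The boundary is |tan ϕ| · |tan δ| = 1, so |ϕ| = 90° − |δ| = 90° − 18.2° = 71.8° in the northern hemisphere.

|ϕ| = 71.8°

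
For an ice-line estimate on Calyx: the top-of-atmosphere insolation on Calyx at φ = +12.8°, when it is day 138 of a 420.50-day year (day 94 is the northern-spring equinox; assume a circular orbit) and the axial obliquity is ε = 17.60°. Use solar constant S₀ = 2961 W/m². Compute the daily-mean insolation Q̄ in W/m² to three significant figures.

Solar longitude: λ_s = 360° × (138 − 94)/420.50 = 37.669°.
sin δ = sin 17.60° × sin 37.669° = 0.18478, so δ = +10.648°.
cos H₀ = −tan(+12.8°) tan(+10.648°) = -0.0427, H₀ = 1.6135 rad.
Bracket: H₀ sin φ sin δ + cos φ cos δ sin H₀ = 1.6135×0.22155×0.18478 + 0.97515×0.98278×0.99909 = 0.066053 + 0.957486 = 1.023539.
Q̄ = (S₀/π) × [bracket] = (2961/π) × 1.023539 = 964.7 W/m².

Q̄ ≈ 965 W/m²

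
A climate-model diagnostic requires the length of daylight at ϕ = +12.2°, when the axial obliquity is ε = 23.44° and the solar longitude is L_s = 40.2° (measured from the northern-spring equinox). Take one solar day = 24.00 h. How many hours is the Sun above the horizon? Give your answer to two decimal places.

12.44 h

Solar declination: sin δ = sin ε · sin L_s = sin 23.44° × sin 40.2° = 0.25676, so δ = +14.878°.
cos h₀ = −tan ϕ · tan δ = −tan(+12.2°) × tan(+14.878°) = -0.0574, so h₀ = 1.6283 rad = 93.29°.
Daylight = 2h₀/(2π) × 24.00 h = (1.6283/π) × 24.00 = 12.44 h.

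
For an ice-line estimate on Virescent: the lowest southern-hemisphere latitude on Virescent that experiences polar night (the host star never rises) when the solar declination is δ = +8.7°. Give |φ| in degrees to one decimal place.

Polar night requires cos H₀ = −tan φ tan δ ≥ 1, i.e. tan φ tan δ ≤ −1.
The boundary is |tan φ| · |tan δ| = 1, so |φ| = 90° − |δ| = 90° − 8.7° = 81.3° in the southern hemisphere.

|φ| = 81.3°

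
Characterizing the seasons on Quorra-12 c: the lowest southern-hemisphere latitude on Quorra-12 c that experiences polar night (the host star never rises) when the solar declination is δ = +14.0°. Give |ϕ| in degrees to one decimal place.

Polar night requires cos h₀ = −tan ϕ tan δ ≥ 1, i.e. tan ϕ tan δ ≤ −1.
The boundary is |tan ϕ| · |tan δ| = 1, so |ϕ| = 90° − |δ| = 90° − 14.0° = 76.0° in the southern hemisphere.

|ϕ| = 76.0°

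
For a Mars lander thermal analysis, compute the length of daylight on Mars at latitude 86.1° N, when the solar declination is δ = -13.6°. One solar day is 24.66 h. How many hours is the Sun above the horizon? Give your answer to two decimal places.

0.00 h

cos H₀ = −tan φ · tan δ = 3.5487 ≥ 1, so the Sun never rises (polar night) and H₀ = 0.
Daylight = 2H₀/(2π) × 24.66 h = (0.0000/π) × 24.66 = 0.00 h.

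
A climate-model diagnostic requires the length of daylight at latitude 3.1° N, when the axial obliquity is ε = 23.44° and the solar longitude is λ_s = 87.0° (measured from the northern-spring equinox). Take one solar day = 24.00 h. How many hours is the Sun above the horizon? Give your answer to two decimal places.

Solar declination: sin δ = sin ε · sin λ_s = sin 23.44° × sin 87.0° = 0.39724, so δ = +23.406°.
cos H₀ = −tan φ · tan δ = −tan(+3.1°) × tan(+23.406°) = -0.0234, so H₀ = 1.5942 rad = 91.34°.
Daylight = 2H₀/(2π) × 24.00 h = (1.5942/π) × 24.00 = 12.18 h.

12.18 h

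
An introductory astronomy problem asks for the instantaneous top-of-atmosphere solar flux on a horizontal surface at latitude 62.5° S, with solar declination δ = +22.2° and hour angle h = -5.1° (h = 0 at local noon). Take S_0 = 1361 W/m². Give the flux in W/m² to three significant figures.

cos θ_z = sin ϕ sin δ + cos ϕ cos δ cos h = -0.335149 + 0.425827 = 0.090678.
Flux = S_0 · cos θ_z = 1361 × 0.090678 = 123.4 W/m².

123 W/m²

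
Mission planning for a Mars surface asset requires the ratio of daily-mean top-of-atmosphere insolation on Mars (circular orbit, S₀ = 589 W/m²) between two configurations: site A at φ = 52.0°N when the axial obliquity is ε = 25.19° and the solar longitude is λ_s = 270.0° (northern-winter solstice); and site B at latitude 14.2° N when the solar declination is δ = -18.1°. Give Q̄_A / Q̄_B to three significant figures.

Q̄_A / Q̄_B ≈ 0.167

— Configuration A (φ=+52.0°):
Solar declination: sin δ = sin ε · sin λ_s = sin 25.19° × sin 270.0° = -0.42562, so δ = -25.190°.
cos H₀ = −tan(+52.0°) tan(-25.190°) = 0.6020, H₀ = 0.9248 rad.
Bracket: H₀ sin φ sin δ + cos φ cos δ sin H₀ = 0.9248×0.78801×-0.42562 + 0.61566×0.90490×0.79848 = -0.310171 + 0.444842 = 0.134671.
Q̄ = (S₀/π) × [bracket] = (589/π) × 0.134671 = 25.249 W/m².
— Configuration B (φ=+14.2°):
cos H₀ = −tan(+14.2°) tan(-18.100°) = 0.0827, H₀ = 1.4880 rad.
Bracket: H₀ sin φ sin δ + cos φ cos δ sin H₀ = 1.4880×0.24531×-0.31068 + 0.96945×0.95052×0.99657 = -0.113405 + 0.918321 = 0.804916.
Q̄ = (S₀/π) × [bracket] = (589/π) × 0.804916 = 150.91 W/m².
Ratio Q̄_A / Q̄_B = 25.249 / 150.91 = 0.1673.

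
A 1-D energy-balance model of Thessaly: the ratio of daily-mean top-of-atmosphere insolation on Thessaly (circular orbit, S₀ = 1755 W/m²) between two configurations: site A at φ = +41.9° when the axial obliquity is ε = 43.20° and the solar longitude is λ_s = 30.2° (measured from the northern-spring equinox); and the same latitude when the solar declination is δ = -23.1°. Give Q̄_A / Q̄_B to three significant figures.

Q̄_A / Q̄_B ≈ 3.39

— Configuration A (φ=+41.9°):
Solar declination: sin δ = sin ε · sin λ_s = sin 43.20° × sin 30.2° = 0.34434, so δ = +20.142°.
cos H₀ = −tan(+41.9°) tan(+20.142°) = -0.3291, H₀ = 1.9061 rad.
Bracket: H₀ sin φ sin δ + cos φ cos δ sin H₀ = 1.9061×0.66783×0.34434 + 0.74431×0.93884×0.94430 = 0.438328 + 0.659866 = 1.098194.
Q̄ = (S₀/π) × [bracket] = (1755/π) × 1.098194 = 613.49 W/m².
— Configuration B (φ=+41.9°):
cos H₀ = −tan(+41.9°) tan(-23.100°) = 0.3827, H₀ = 1.1781 rad.
Bracket: H₀ sin φ sin δ + cos φ cos δ sin H₀ = 1.1781×0.66783×-0.39234 + 0.74431×0.91982×0.92387 = -0.308682 + 0.632510 = 0.323828.
Q̄ = (S₀/π) × [bracket] = (1755/π) × 0.323828 = 180.90 W/m².
Ratio Q̄_A / Q̄_B = 613.49 / 180.90 = 3.391.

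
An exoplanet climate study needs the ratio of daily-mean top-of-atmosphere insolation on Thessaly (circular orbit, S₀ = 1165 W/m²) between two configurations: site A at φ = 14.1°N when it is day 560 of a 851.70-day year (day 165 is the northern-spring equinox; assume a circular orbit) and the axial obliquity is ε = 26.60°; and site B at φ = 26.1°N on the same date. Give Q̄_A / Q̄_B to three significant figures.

— Configuration A (φ=+14.1°):
Solar longitude: λ_s = 360° × (560 − 165)/851.70 = 166.960°.
sin δ = sin 26.60° × sin 166.960° = 0.10103, so δ = +5.798°.
cos H₀ = −tan(+14.1°) tan(+5.798°) = -0.0255, H₀ = 1.5963 rad.
Bracket: H₀ sin φ sin δ + cos φ cos δ sin H₀ = 1.5963×0.24362×0.10103 + 0.96987×0.99488×0.99967 = 0.039290 + 0.964586 = 1.003876.
Q̄ = (S₀/π) × [bracket] = (1165/π) × 1.003876 = 372.27 W/m².
— Configuration B (φ=+26.1°):
cos H₀ = −tan(+26.1°) tan(+5.798°) = -0.0497, H₀ = 1.6206 rad.
Bracket: H₀ sin φ sin δ + cos φ cos δ sin H₀ = 1.6206×0.43994×0.10103 + 0.89803×0.99488×0.99876 = 0.072031 + 0.892324 = 0.964355.
Q̄ = (S₀/π) × [bracket] = (1165/π) × 0.964355 = 357.61 W/m².
Ratio Q̄_A / Q̄_B = 372.27 / 357.61 = 1.041.

Q̄_A / Q̄_B ≈ 1.04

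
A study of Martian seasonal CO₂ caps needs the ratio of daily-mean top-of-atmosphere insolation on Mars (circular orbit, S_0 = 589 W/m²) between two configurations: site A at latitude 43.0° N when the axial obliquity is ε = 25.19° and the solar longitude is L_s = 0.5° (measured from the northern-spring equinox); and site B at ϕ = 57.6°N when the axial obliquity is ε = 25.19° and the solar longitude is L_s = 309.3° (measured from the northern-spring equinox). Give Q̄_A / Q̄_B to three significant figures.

Q̄_A / Q̄_B ≈ 4.98

— Configuration A (ϕ=+43.0°):
Solar declination: sin δ = sin ε · sin L_s = sin 25.19° × sin 0.5° = 0.00371, so δ = +0.213°.
cos h₀ = −tan(+43.0°) tan(+0.213°) = -0.0035, h₀ = 1.5743 rad.
Bracket: h₀ sin ϕ sin δ + cos ϕ cos δ sin h₀ = 1.5743×0.68200×0.00371 + 0.73135×0.99999×0.99999 = 0.003983 + 0.731335 = 0.735318.
Q̄ = (S_0/π) × [bracket] = (589/π) × 0.735318 = 137.86 W/m².
— Configuration B (ϕ=+57.6°):
Solar declination: sin δ = sin ε · sin L_s = sin 25.19° × sin 309.3° = -0.32936, so δ = -19.230°.
cos h₀ = −tan(+57.6°) tan(-19.230°) = 0.5497, h₀ = 0.9888 rad.
Bracket: h₀ sin ϕ sin δ + cos ϕ cos δ sin h₀ = 0.9888×0.84433×-0.32936 + 0.53583×0.94420×0.83539 = -0.274974 + 0.422649 = 0.147675.
Q̄ = (S_0/π) × [bracket] = (589/π) × 0.147675 = 27.687 W/m².
Ratio Q̄_A / Q̄_B = 137.86 / 27.687 = 4.979.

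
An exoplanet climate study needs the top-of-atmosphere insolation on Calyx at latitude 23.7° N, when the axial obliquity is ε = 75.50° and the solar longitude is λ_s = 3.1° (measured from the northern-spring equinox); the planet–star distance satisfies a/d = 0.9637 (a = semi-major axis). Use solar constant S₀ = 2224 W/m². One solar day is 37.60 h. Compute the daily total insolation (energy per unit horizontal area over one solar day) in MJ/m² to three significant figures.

84.3 MJ/m²

Solar declination: sin δ = sin ε · sin λ_s = sin 75.50° × sin 3.1° = 0.05236, so δ = +3.001°.
cos H₀ = −tan(+23.7°) tan(+3.001°) = -0.0230, H₀ = 1.5938 rad.
Bracket: H₀ sin φ sin δ + cos φ cos δ sin H₀ = 1.5938×0.40195×0.05236 + 0.91566×0.99863×0.99974 = 0.033543 + 0.914168 = 0.947711.
Inverse-square distance factor (a/d)² = 0.9637² = 0.928718.
Q̄ = (S₀/π) × 0.928718 × [bracket] = (2224/π) × 0.928718 × 0.947711 = 623.08 W/m².
Daily total = Q̄ × 37.60 h × 3600 s/h = 623.08 × 37.60 × 3600 / 10⁶ = 84.34 MJ/m².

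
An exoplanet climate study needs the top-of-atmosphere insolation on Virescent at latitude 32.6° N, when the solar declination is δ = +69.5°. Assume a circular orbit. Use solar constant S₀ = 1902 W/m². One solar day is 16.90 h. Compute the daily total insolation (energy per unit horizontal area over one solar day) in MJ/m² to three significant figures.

58.4 MJ/m²

cos H₀ = −tan(+32.6°) tan(+69.500°) = -1.7105 ≤ −1 ⇒ polar day, H₀ = π.
Bracket: H₀ sin φ sin δ + cos φ cos δ sin H₀ = 3.1416×0.53877×0.93667 + 0.84245×0.35021×0.00000 = 1.585407 + 0.000000 = 1.585407.
Q̄ = (S₀/π) × [bracket] = (1902/π) × 1.585407 = 959.85 W/m².
Daily total = Q̄ × 16.90 h × 3600 s/h = 959.85 × 16.90 × 3600 / 10⁶ = 58.40 MJ/m².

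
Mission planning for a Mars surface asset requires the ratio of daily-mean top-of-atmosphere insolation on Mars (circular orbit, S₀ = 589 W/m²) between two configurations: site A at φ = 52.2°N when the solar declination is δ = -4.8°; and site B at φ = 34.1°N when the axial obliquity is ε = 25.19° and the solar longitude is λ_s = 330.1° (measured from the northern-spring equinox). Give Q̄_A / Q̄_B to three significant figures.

— Configuration A (φ=+52.2°):
cos H₀ = −tan(+52.2°) tan(-4.800°) = 0.1083, H₀ = 1.4623 rad.
Bracket: H₀ sin φ sin δ + cos φ cos δ sin H₀ = 1.4623×0.79016×-0.08368 + 0.61291×0.99649×0.99412 = -0.096688 + 0.607167 = 0.510479.
Q̄ = (S₀/π) × [bracket] = (589/π) × 0.510479 = 95.707 W/m².
— Configuration B (φ=+34.1°):
Solar declination: sin δ = sin ε · sin λ_s = sin 25.19° × sin 330.1° = -0.21217, so δ = -12.249°.
cos H₀ = −tan(+34.1°) tan(-12.249°) = 0.1470, H₀ = 1.4233 rad.
Bracket: H₀ sin φ sin δ + cos φ cos δ sin H₀ = 1.4233×0.56064×-0.21217 + 0.82806×0.97723×0.98914 = -0.169303 + 0.800417 = 0.631114.
Q̄ = (S₀/π) × [bracket] = (589/π) × 0.631114 = 118.32 W/m².
Ratio Q̄_A / Q̄_B = 95.707 / 118.32 = 0.8089.

Q̄_A / Q̄_B ≈ 0.809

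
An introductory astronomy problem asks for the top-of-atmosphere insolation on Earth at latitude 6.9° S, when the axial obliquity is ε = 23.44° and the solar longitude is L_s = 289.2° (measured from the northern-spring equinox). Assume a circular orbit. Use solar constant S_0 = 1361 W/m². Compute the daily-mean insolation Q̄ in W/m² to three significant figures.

Q̄ ≈ 430 W/m²

Solar declination: sin δ = sin ε · sin L_s = sin 23.44° × sin 289.2° = -0.37566, so δ = -22.065°.
cos h₀ = −tan(-6.9°) tan(-22.065°) = -0.0491, h₀ = 1.6199 rad.
Bracket: h₀ sin ϕ sin δ + cos ϕ cos δ sin h₀ = 1.6199×-0.12014×-0.37566 + 0.99276×0.92676×0.99880 = 0.073109 + 0.918946 = 0.992055.
Q̄ = (S_0/π) × [bracket] = (1361/π) × 0.992055 = 429.8 W/m².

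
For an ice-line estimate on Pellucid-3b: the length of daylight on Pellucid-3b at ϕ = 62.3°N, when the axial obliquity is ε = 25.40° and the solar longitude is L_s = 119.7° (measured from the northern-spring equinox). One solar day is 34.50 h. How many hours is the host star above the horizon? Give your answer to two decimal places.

26.81 h

Solar declination: sin δ = sin ε · sin L_s = sin 25.40° × sin 119.7° = 0.37259, so δ = +21.875°.
cos h₀ = −tan ϕ · tan δ = −tan(+62.3°) × tan(+21.875°) = -0.7647, so h₀ = 2.4414 rad = 139.88°.
Daylight = 2h₀/(2π) × 34.50 h = (2.4414/π) × 34.50 = 26.81 h.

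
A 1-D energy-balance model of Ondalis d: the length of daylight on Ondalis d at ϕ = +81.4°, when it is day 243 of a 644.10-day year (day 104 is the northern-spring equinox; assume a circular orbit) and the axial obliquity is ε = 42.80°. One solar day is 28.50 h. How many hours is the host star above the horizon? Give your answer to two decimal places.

28.50 h

Solar longitude: L_s = 360° × (243 − 104)/644.10 = 77.690°.
sin δ = sin 42.80° × sin 77.690° = 0.66382, so δ = +41.592°.
Sunrise equation: cos h₀ = −tan ϕ · tan δ = -5.8689 ≤ −1, so the host star never sets (polar day) and h₀ = π.
Daylight = 2h₀/(2π) × 28.50 h = (3.1416/π) × 28.50 = 28.50 h.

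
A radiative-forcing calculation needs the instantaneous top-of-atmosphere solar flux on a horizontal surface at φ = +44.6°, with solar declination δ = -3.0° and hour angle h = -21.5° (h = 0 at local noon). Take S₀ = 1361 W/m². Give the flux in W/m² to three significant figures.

cos θ_z = sin φ sin δ + cos φ cos δ cos h = -0.036748 + 0.661574 = 0.624826.
Flux = S₀ · cos θ_z = 1361 × 0.624826 = 850.4 W/m².

850 W/m²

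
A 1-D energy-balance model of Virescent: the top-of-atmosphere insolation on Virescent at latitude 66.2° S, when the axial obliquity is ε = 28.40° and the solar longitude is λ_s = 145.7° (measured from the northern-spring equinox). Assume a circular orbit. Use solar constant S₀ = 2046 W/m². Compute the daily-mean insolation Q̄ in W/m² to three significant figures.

Solar declination: sin δ = sin ε · sin λ_s = sin 28.40° × sin 145.7° = 0.26803, so δ = +15.547°.
cos H₀ = −tan(-66.2°) tan(+15.547°) = 0.6308, H₀ = 0.8882 rad.
Bracket: H₀ sin φ sin δ + cos φ cos δ sin H₀ = 0.8882×-0.91496×0.26803 + 0.40355×0.96341×0.77596 = -0.217819 + 0.301681 = 0.083862.
Q̄ = (S₀/π) × [bracket] = (2046/π) × 0.083862 = 54.62 W/m².

Q̄ ≈ 54.6 W/m²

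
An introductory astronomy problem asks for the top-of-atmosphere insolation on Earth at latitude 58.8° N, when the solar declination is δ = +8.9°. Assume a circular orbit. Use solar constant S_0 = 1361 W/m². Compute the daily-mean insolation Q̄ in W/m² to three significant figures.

Q̄ ≈ 319 W/m²

cos h₀ = −tan(+58.8°) tan(+8.900°) = -0.2586, h₀ = 1.8323 rad.
Bracket: h₀ sin ϕ sin δ + cos ϕ cos δ sin h₀ = 1.8323×0.85536×0.15471 + 0.51803×0.98796×0.96599 = 0.242473 + 0.494387 = 0.736860.
Q̄ = (S_0/π) × [bracket] = (1361/π) × 0.736860 = 319.2 W/m².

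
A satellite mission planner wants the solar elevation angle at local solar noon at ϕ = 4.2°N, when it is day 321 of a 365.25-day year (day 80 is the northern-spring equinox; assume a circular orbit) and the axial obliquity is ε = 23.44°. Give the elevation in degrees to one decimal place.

Solar longitude: L_s = 360° × (321 − 80)/365.25 = 237.536°.
sin δ = sin 23.44° × sin 237.536° = -0.33563, so δ = -19.611°.
At local noon the hour angle is zero, so the zenith angle equals |ϕ − δ| = |+4.2° − (-19.611°)| = 23.811°.
Elevation = 90° − 23.811° = 66.2°.

66.2°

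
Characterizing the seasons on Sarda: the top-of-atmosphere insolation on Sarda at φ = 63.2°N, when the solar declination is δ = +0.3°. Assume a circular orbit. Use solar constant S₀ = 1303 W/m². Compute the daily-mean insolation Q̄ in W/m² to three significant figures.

cos H₀ = −tan(+63.2°) tan(+0.300°) = -0.0104, H₀ = 1.5812 rad.
Bracket: H₀ sin φ sin δ + cos φ cos δ sin H₀ = 1.5812×0.89259×0.00524 + 0.45088×0.99999×0.99995 = 0.007396 + 0.450853 = 0.458249.
Q̄ = (S₀/π) × [bracket] = (1303/π) × 0.458249 = 190.1 W/m².

Q̄ ≈ 190 W/m²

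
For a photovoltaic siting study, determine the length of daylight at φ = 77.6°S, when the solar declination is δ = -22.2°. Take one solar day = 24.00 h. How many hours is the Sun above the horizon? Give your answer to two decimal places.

Sunrise equation: cos H₀ = −tan φ · tan δ = -1.8561 ≤ −1, so the Sun never sets (polar day) and H₀ = π.
Daylight = 2H₀/(2π) × 24.00 h = (3.1416/π) × 24.00 = 24.00 h.

24.00 h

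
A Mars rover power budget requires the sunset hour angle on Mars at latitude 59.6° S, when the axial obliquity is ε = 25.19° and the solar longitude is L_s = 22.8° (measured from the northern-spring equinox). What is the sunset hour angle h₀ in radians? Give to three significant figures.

h₀ = 1.28 rad

Solar declination: sin δ = sin ε · sin L_s = sin 25.19° × sin 22.8° = 0.16493, so δ = +9.493°.
cos h₀ = −tan ϕ · tan δ = −tan(-59.6°) × tan(+9.493°) = 0.2850, so h₀ = 1.2818 rad = 73.44°.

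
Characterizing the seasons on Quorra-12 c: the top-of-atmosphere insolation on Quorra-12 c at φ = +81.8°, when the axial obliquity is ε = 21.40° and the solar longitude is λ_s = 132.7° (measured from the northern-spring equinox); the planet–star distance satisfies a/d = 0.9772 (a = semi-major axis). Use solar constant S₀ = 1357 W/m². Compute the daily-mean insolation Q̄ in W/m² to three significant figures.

Q̄ ≈ 344 W/m²

Solar declination: sin δ = sin ε · sin λ_s = sin 21.40° × sin 132.7° = 0.26815, so δ = +15.554°.
cos H₀ = −tan(+81.8°) tan(+15.554°) = -1.9316 ≤ −1 ⇒ polar day, H₀ = π.
Bracket: H₀ sin φ sin δ + cos φ cos δ sin H₀ = 3.1416×0.98978×0.26815 + 0.14263×0.96338×0.00000 = 0.833811 + 0.000000 = 0.833811.
Inverse-square distance factor (a/d)² = 0.9772² = 0.954920.
Q̄ = (S₀/π) × 0.954920 × [bracket] = (1357/π) × 0.954920 × 0.833811 = 343.9 W/m².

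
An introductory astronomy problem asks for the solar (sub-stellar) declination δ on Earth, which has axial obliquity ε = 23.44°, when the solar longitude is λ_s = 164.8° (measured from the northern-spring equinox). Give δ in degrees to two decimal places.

δ = +5.99°

sin δ = sin ε · sin λ_s = sin 23.44° × sin 164.8° = 0.104296.
δ = arcsin(0.104296) = +5.99°.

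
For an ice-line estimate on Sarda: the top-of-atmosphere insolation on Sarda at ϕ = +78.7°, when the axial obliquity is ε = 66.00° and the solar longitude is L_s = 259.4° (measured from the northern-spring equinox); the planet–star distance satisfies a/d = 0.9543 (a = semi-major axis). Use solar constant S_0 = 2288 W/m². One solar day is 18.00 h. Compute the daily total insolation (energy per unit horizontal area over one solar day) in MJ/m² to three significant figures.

0.00 MJ/m²

Solar declination: sin δ = sin ε · sin L_s = sin 66.00° × sin 259.4° = -0.89796, so δ = -63.891°.
cos h₀ = −tan(+78.7°) tan(-63.891°) = 10.2113 ≥ 1 ⇒ polar night, h₀ = 0 and Q̄ = 0.
Inverse-square distance factor (a/d)² = 0.9543² = 0.910688.
Daily total = Q̄ × 18.00 h × 3600 s/h = 0.00 MJ/m².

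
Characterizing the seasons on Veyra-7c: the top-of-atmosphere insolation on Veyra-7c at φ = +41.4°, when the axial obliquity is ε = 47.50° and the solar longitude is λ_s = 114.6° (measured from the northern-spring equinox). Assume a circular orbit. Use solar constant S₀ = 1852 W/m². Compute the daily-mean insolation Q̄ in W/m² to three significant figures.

Q̄ ≈ 850 W/m²

Solar declination: sin δ = sin ε · sin λ_s = sin 47.50° × sin 114.6° = 0.67036, so δ = +42.095°.
cos H₀ = −tan(+41.4°) tan(+42.095°) = -0.7965, H₀ = 2.4922 rad.
Bracket: H₀ sin φ sin δ + cos φ cos δ sin H₀ = 2.4922×0.66131×0.67036 + 0.75011×0.74204×0.60469 = 1.104832 + 0.336577 = 1.441409.
Q̄ = (S₀/π) × [bracket] = (1852/π) × 1.441409 = 849.7 W/m².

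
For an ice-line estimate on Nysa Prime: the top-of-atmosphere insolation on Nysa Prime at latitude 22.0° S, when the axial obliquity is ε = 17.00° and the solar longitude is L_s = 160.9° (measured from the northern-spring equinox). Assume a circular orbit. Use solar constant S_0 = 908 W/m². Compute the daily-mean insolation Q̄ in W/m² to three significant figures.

Solar declination: sin δ = sin ε · sin L_s = sin 17.00° × sin 160.9° = 0.09567, so δ = +5.490°.
cos h₀ = −tan(-22.0°) tan(+5.490°) = 0.0388, h₀ = 1.5320 rad.
Bracket: h₀ sin ϕ sin δ + cos ϕ cos δ sin h₀ = 1.5320×-0.37461×0.09567 + 0.92718×0.99541×0.99925 = -0.054905 + 0.922232 = 0.867327.
Q̄ = (S_0/π) × [bracket] = (908/π) × 0.867327 = 250.7 W/m².

Q̄ ≈ 251 W/m²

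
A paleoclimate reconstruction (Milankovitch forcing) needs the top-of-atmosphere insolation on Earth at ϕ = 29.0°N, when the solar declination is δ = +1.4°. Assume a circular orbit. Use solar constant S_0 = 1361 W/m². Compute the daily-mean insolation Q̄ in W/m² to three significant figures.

Q̄ ≈ 387 W/m²

cos h₀ = −tan(+29.0°) tan(+1.400°) = -0.0135, h₀ = 1.5843 rad.
Bracket: h₀ sin ϕ sin δ + cos ϕ cos δ sin h₀ = 1.5843×0.48481×0.02443 + 0.87462×0.99970×0.99991 = 0.018764 + 0.874279 = 0.893043.
Q̄ = (S_0/π) × [bracket] = (1361/π) × 0.893043 = 386.9 W/m².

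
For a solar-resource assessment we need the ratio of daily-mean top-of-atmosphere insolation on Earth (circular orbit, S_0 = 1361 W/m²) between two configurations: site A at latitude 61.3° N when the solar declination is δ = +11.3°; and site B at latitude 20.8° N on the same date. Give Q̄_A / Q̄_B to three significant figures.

Q̄_A / Q̄_B ≈ 0.751

— Configuration A (ϕ=+61.3°):
cos h₀ = −tan(+61.3°) tan(+11.300°) = -0.3650, h₀ = 1.9444 rad.
Bracket: h₀ sin ϕ sin δ + cos ϕ cos δ sin h₀ = 1.9444×0.87715×0.19595 + 0.48022×0.98061×0.93102 = 0.334199 + 0.438425 = 0.772624.
Q̄ = (S_0/π) × [bracket] = (1361/π) × 0.772624 = 334.72 W/m².
— Configuration B (ϕ=+20.8°):
cos h₀ = −tan(+20.8°) tan(+11.300°) = -0.0759, h₀ = 1.6468 rad.
Bracket: h₀ sin ϕ sin δ + cos ϕ cos δ sin h₀ = 1.6468×0.35511×0.19595 + 0.93483×0.98061×0.99712 = 0.114591 + 0.914064 = 1.028655.
Q̄ = (S_0/π) × [bracket] = (1361/π) × 1.028655 = 445.63 W/m².
Ratio Q̄_A / Q̄_B = 334.72 / 445.63 = 0.7511.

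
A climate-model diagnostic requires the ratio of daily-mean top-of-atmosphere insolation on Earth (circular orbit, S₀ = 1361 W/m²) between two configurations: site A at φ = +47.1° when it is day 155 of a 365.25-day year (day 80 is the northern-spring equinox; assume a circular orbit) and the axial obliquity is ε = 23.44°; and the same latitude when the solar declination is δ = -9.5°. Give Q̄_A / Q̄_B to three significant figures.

Q̄_A / Q̄_B ≈ 2.30

— Configuration A (φ=+47.1°):
Solar longitude: λ_s = 360° × (155 − 80)/365.25 = 73.922°.
sin δ = sin 23.44° × sin 73.922° = 0.38223, so δ = +22.472°.
cos H₀ = −tan(+47.1°) tan(+22.472°) = -0.4451, H₀ = 2.0321 rad.
Bracket: H₀ sin φ sin δ + cos φ cos δ sin H₀ = 2.0321×0.73254×0.38223 + 0.68072×0.92407×0.89547 = 0.568985 + 0.563280 = 1.132265.
Q̄ = (S₀/π) × [bracket] = (1361/π) × 1.132265 = 490.52 W/m².
— Configuration B (φ=+47.1°):
cos H₀ = −tan(+47.1°) tan(-9.500°) = 0.1801, H₀ = 1.3897 rad.
Bracket: H₀ sin φ sin δ + cos φ cos δ sin H₀ = 1.3897×0.73254×-0.16505 + 0.68072×0.98629×0.98365 = -0.168023 + 0.660410 = 0.492387.
Q̄ = (S₀/π) × [bracket] = (1361/π) × 0.492387 = 213.31 W/m².
Ratio Q̄_A / Q̄_B = 490.52 / 213.31 = 2.300.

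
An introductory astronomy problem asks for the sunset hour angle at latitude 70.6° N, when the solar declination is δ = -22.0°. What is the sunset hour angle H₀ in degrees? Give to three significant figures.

cos H₀ = −tan φ · tan δ = 1.1473 ≥ 1, so the Sun never rises (polar night) and H₀ = 0.

H₀ = 0.00°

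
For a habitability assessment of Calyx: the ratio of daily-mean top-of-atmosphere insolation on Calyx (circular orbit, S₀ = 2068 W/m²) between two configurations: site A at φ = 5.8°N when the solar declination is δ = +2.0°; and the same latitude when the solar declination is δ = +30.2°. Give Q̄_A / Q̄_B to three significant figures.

Q̄_A / Q̄_B ≈ 1.06

— Configuration A (φ=+5.8°):
cos H₀ = −tan(+5.8°) tan(+2.000°) = -0.0035, H₀ = 1.5743 rad.
Bracket: H₀ sin φ sin δ + cos φ cos δ sin H₀ = 1.5743×0.10106×0.03490 + 0.99488×0.99939×0.99999 = 0.005553 + 0.994263 = 0.999816.
Q̄ = (S₀/π) × [bracket] = (2068/π) × 0.999816 = 658.14 W/m².
— Configuration B (φ=+5.8°):
cos H₀ = −tan(+5.8°) tan(+30.200°) = -0.0591, H₀ = 1.6299 rad.
Bracket: H₀ sin φ sin δ + cos φ cos δ sin H₀ = 1.6299×0.10106×0.50302 + 0.99488×0.86427×0.99825 = 0.082856 + 0.858340 = 0.941196.
Q̄ = (S₀/π) × [bracket] = (2068/π) × 0.941196 = 619.56 W/m².
Ratio Q̄_A / Q̄_B = 658.14 / 619.56 = 1.062.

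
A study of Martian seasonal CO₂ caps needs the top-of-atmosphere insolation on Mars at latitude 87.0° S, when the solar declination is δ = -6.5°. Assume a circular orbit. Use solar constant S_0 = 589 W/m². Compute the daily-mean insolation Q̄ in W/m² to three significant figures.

Q̄ ≈ 66.6 W/m²

cos h₀ = −tan(-87.0°) tan(-6.500°) = -2.1740 ≤ −1 ⇒ polar day, h₀ = π.
Bracket: h₀ sin ϕ sin δ + cos ϕ cos δ sin h₀ = 3.1416×-0.99863×-0.11320 + 0.05234×0.99357×0.00000 = 0.355142 + 0.000000 = 0.355142.
Q̄ = (S_0/π) × [bracket] = (589/π) × 0.355142 = 66.58 W/m².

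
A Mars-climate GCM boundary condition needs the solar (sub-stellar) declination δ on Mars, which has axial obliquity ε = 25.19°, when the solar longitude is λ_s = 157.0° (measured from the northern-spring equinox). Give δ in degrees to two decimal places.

δ = +9.57°

sin δ = sin ε · sin λ_s = sin 25.19° × sin 157.0° = 0.166304.
δ = arcsin(0.166304) = +9.57°.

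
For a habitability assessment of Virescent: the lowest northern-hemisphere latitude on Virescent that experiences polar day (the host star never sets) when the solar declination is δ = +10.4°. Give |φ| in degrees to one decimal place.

|φ| = 79.6°

Polar day requires cos H₀ = −tan φ tan δ ≤ −1, i.e. tan φ tan δ ≥ 1.
The boundary is |tan φ| · |tan δ| = 1, so |φ| = 90° − |δ| = 90° − 10.4° = 79.6° in the northern hemisphere.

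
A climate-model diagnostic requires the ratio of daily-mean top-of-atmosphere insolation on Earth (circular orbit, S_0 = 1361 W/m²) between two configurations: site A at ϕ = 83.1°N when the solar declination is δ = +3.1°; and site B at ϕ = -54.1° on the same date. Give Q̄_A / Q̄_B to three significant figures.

— Configuration A (ϕ=+83.1°):
cos h₀ = −tan(+83.1°) tan(+3.100°) = -0.4475, h₀ = 2.0348 rad.
Bracket: h₀ sin ϕ sin δ + cos ϕ cos δ sin h₀ = 2.0348×0.99276×0.05408 + 0.12014×0.99854×0.89426 = 0.109245 + 0.107280 = 0.216525.
Q̄ = (S_0/π) × [bracket] = (1361/π) × 0.216525 = 93.803 W/m².
— Configuration B (ϕ=-54.1°):
cos h₀ = −tan(-54.1°) tan(+3.100°) = 0.0748, h₀ = 1.4959 rad.
Bracket: h₀ sin ϕ sin δ + cos ϕ cos δ sin h₀ = 1.4959×-0.81004×0.05408 + 0.58637×0.99854×0.99720 = -0.065531 + 0.583874 = 0.518343.
Q̄ = (S_0/π) × [bracket] = (1361/π) × 0.518343 = 224.56 W/m².
Ratio Q̄_A / Q̄_B = 93.803 / 224.56 = 0.4177.

Q̄_A / Q̄_B ≈ 0.418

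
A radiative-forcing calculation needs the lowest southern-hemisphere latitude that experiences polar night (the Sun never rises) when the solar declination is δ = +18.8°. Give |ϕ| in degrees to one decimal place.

Polar night requires cos h₀ = −tan ϕ tan δ ≥ 1, i.e. tan ϕ tan δ ≤ −1.
The boundary is |tan ϕ| · |tan δ| = 1, so |ϕ| = 90° − |δ| = 90° − 18.8° = 71.2° in the southern hemisphere.

|ϕ| = 71.2°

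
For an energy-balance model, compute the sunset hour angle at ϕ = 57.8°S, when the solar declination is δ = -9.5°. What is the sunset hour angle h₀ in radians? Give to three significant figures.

h₀ = 1.84 rad

cos h₀ = −tan ϕ · tan δ = −tan(-57.8°) × tan(-9.500°) = -0.2657, so h₀ = 1.8398 rad = 105.41°.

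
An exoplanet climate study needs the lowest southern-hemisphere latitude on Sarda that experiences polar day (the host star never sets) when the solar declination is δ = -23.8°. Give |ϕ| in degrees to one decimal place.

|ϕ| = 66.2°

Polar day requires cos h₀ = −tan ϕ tan δ ≤ −1, i.e. tan ϕ tan δ ≥ 1.
The boundary is |tan ϕ| · |tan δ| = 1, so |ϕ| = 90° − |δ| = 90° − 23.8° = 66.2° in the southern hemisphere.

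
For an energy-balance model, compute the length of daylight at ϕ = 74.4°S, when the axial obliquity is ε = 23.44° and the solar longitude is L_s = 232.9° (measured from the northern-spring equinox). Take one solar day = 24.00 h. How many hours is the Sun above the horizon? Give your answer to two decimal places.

Solar declination: sin δ = sin ε · sin L_s = sin 23.44° × sin 232.9° = -0.31727, so δ = -18.498°.
Sunrise equation: cos h₀ = −tan ϕ · tan δ = -1.1982 ≤ −1, so the Sun never sets (polar day) and h₀ = π.
Daylight = 2h₀/(2π) × 24.00 h = (3.1416/π) × 24.00 = 24.00 h.

24.00 h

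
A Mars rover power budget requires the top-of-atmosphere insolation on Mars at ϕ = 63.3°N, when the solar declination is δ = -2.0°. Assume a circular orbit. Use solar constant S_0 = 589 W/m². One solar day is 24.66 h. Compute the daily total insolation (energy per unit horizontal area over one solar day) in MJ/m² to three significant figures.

6.68 MJ/m²

cos h₀ = −tan(+63.3°) tan(-2.000°) = 0.0694, h₀ = 1.5013 rad.
Bracket: h₀ sin ϕ sin δ + cos ϕ cos δ sin h₀ = 1.5013×0.89337×-0.03490 + 0.44932×0.99939×0.99759 = -0.046808 + 0.447964 = 0.401156.
Q̄ = (S_0/π) × [bracket] = (589/π) × 0.401156 = 75.211 W/m².
Daily total = Q̄ × 24.66 h × 3600 s/h = 75.211 × 24.66 × 3600 / 10⁶ = 6.677 MJ/m².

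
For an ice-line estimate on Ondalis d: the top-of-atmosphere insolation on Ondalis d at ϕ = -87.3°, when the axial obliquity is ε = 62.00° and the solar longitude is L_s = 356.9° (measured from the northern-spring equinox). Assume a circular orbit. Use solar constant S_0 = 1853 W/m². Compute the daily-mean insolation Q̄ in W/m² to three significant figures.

Q̄ ≈ 88.4 W/m²

Solar declination: sin δ = sin ε · sin L_s = sin 62.00° × sin 356.9° = -0.04775, so δ = -2.737°.
cos h₀ = −tan(-87.3°) tan(-2.737°) = -1.0137 ≤ −1 ⇒ polar day, h₀ = π.
Bracket: h₀ sin ϕ sin δ + cos ϕ cos δ sin h₀ = 3.1416×-0.99889×-0.04775 + 0.04711×0.99886×0.00000 = 0.149845 + 0.000000 = 0.149845.
Q̄ = (S_0/π) × [bracket] = (1853/π) × 0.149845 = 88.38 W/m².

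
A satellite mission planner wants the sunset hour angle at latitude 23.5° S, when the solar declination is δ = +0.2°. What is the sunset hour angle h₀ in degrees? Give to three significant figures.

h₀ = 89.9°

cos h₀ = −tan ϕ · tan δ = −tan(-23.5°) × tan(+0.200°) = 0.0015, so h₀ = 1.5693 rad = 89.91°.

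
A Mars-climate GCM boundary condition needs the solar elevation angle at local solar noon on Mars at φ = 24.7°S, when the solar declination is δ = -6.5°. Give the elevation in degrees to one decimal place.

71.8°

At local noon the hour angle is zero, so the zenith angle equals |φ − δ| = |-24.7° − (-6.500°)| = 18.200°.
Elevation = 90° − 18.200° = 71.8°.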